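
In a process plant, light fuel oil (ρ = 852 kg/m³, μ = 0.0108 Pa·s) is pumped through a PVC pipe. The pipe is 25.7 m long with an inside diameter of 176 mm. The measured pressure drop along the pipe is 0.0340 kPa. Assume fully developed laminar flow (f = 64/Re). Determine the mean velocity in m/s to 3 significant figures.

For laminar flow, f = 64/Re with Re = ρVD/μ, so Darcy-Weisbach reduces to ΔP = 32μLV/D². Solving for V: V = ΔP·D²/(32μL) = 34·(0.176)²/(32·0.0108·25.7) = 0.1186 m/s.
Check: Re = ρVD/μ = 852·0.1186·0.176/0.0108 = 1646 < 2300, so the laminar assumption holds.

V ≈ 0.119 m/s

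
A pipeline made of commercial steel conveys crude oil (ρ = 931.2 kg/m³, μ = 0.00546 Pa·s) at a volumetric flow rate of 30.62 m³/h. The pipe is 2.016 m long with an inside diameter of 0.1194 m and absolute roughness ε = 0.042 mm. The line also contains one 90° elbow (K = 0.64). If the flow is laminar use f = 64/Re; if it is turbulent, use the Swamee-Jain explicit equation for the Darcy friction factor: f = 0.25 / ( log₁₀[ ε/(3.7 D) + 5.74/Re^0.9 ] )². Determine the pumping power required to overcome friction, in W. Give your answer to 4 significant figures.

P ≈ 2.555 W

Q = 30.62 m³/h = 30.62/3600 = 0.008506 m³/s.
Cross-sectional area A = πD²/4 = π(0.1194)²/4 = 0.0112 m²; mean velocity V = Q/A = 0.008506/0.0112 = 0.7596 m/s.
Reynolds number Re = ρVD/μ = 931.2 · 0.7596 · 0.1194 / 0.00546 = 1.547e+04.
Re > 4000 → turbulent. Relative roughness ε/D = 4.2e-05/0.1194 = 0.000352. Swamee-Jain: f = 0.25/(log₁₀[0.000352/3.7 + 5.74/1.547e+04^0.9])² = 0.25/(log₁₀[9.51e-05 + 0.000974])² = 0.25/(-2.971)² = 0.02832.
Total minor-loss coefficient ΣK = 1·0.64 = 0.64.
ΔP = [f·L/D + ΣK]·(ρV²/2) = [0.02832·2.016/0.1194 + 0.64]·(931.2·0.7596²/2) = [0.4782 + 0.64]·268.7 = 300.4 Pa.
Pumping power P = QΔP = 0.008506·300.4 = 2.5552 W = 2.555 W.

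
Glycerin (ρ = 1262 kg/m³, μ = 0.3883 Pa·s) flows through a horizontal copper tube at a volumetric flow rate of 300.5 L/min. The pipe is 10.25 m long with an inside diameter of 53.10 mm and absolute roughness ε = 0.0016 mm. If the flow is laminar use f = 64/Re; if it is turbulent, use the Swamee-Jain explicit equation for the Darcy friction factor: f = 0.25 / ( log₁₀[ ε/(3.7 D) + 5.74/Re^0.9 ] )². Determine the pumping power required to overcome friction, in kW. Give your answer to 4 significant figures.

P ≈ 0.5116 kW

Q = 300.5 L/min = 300.5/60000 = 0.005008 m³/s.
Cross-sectional area A = πD²/4 = π(0.0531)²/4 = 0.002215 m²; mean velocity V = Q/A = 0.005008/0.002215 = 2.262 m/s.
Reynolds number Re = ρVD/μ = 1262 · 2.262 · 0.0531 / 0.388 = 390.3.
Re < 2300 → laminar flow, so f = 64/Re = 64/390.3 = 0.164 (the turbulent correlation is not needed).
Darcy-Weisbach: ΔP = f(L/D)(ρV²/2) = 0.164·(10.25/0.0531)·(1262·2.262²/2) = 0.164·193·3227 = 1.022e+05 Pa.
Pumping power P = QΔP = 0.005008·1.022e+05 = 511.63 W = 0.5116 kW.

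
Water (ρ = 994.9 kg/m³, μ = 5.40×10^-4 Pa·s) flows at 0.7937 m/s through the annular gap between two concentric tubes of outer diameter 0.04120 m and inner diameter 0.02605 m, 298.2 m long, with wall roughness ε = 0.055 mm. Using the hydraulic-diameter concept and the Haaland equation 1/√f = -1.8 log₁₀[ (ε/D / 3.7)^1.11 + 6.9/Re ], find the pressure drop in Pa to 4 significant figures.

Hydraulic diameter D_h = 4A/P = D_o - D_i = 0.0412 - 0.02605 = 0.01515 m.
Re = ρVD_h/μ = 994.9·0.7937·0.01515/0.00054 = 2.215e+04.
ε/D_h = 5.5e-05/0.01515 = 0.00363; Haaland gives 1/√f = -1.8 log₁₀[0.000458+0.000311] = 5.605, so f = 0.03183.
ΔP = f(L/D_h)(ρV²/2) = 0.03183·298.2/0.01515·313.4 = 1.963e+05 Pa.

ΔP ≈ 196300 Pa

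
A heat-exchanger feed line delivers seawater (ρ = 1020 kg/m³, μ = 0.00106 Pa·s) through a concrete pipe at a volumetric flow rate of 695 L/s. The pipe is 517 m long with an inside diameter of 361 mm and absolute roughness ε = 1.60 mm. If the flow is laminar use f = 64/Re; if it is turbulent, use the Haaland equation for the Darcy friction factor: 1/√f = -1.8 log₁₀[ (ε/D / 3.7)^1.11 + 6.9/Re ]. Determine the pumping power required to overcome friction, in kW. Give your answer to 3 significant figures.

Q = 695 L/s = 695/1000 = 0.695 m³/s.
Cross-sectional area A = πD²/4 = π(0.361)²/4 = 0.1024 m²; mean velocity V = Q/A = 0.695/0.1024 = 6.79 m/s.
Reynolds number Re = ρVD/μ = 1020 · 6.79 · 0.361 / 0.00106 = 2.359e+06.
Re > 4000 → turbulent. Relative roughness ε/D = 0.0016/0.361 = 0.00443. Haaland: 1/√f = -1.8 log₁₀[(0.00443/3.7)^1.11 + 6.9/2.359e+06] = -1.8 log₁₀[0.000572 + 2.93e-06] = 5.833, so f = 0.02939.
Darcy-Weisbach: ΔP = f(L/D)(ρV²/2) = 0.02939·(517/0.361)·(1020·6.79²/2) = 0.02939·1432·2.351e+04 = 9.896e+05 Pa.
Pumping power P = QΔP = 0.695·9.896e+05 = 687800 W = 688 kW.

P ≈ 688 kW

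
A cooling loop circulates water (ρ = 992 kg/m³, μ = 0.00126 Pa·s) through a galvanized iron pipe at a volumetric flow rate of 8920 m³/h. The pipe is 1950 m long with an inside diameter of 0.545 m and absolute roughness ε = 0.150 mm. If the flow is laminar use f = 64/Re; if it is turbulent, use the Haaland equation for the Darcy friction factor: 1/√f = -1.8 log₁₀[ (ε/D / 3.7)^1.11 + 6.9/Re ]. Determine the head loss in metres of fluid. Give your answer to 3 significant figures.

h_f ≈ 306 m

Q = 8920 m³/h = 8920/3600 = 2.478 m³/s.
Cross-sectional area A = πD²/4 = π(0.545)²/4 = 0.2333 m²; mean velocity V = Q/A = 2.478/0.2333 = 10.62 m/s.
Reynolds number Re = ρVD/μ = 992 · 10.62 · 0.545 / 0.00126 = 4.557e+06.
Re > 4000 → turbulent. Relative roughness ε/D = 0.00015/0.545 = 0.000275. Haaland: 1/√f = -1.8 log₁₀[(0.000275/3.7)^1.11 + 6.9/4.557e+06] = -1.8 log₁₀[2.61e-05 + 1.51e-06] = 8.205, so f = 0.01485.
Darcy-Weisbach: ΔP = f(L/D)(ρV²/2) = 0.01485·(1950/0.545)·(992·10.62²/2) = 0.01485·3578·5.596e+04 = 2.974e+06 Pa.
Head loss h_f = ΔP/(ρg) = 2.974e+06/(992·9.81) = 306 m.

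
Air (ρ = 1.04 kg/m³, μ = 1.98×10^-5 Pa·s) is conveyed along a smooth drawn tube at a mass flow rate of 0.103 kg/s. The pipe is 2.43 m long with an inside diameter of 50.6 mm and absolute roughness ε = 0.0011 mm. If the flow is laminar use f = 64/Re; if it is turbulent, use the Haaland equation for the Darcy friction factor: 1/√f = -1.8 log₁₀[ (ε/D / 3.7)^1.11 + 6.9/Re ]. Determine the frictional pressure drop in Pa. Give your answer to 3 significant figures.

A = πD²/4 = π(0.0506)²/4 = 0.002011 m²; mean velocity V = ṁ/(ρA) = 0.103/(1.04 · 0.002011) = 49.25 m/s.
Reynolds number Re = ρVD/μ = 1.04 · 49.25 · 0.0506 / 1.98e-05 = 1.309e+05.
Re > 4000 → turbulent. Relative roughness ε/D = 1.1e-06/0.0506 = 2.17e-05. Haaland: 1/√f = -1.8 log₁₀[(2.17e-05/3.7)^1.11 + 6.9/1.309e+05] = -1.8 log₁₀[1.56e-06 + 5.27e-05] = 7.678, so f = 0.01696.
Darcy-Weisbach: ΔP = f(L/D)(ρV²/2) = 0.01696·(2.43/0.0506)·(1.04·49.25²/2) = 0.01696·48.02·1261 = 1028 Pa.

ΔP ≈ 1030 Pa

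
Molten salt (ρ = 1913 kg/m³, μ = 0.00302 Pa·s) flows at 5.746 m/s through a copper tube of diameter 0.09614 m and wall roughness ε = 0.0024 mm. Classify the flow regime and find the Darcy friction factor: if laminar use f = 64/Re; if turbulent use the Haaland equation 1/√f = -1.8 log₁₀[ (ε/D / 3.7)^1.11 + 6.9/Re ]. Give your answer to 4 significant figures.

Re = ρVD/μ = 1913·5.746·0.09614/0.00302 = 3.499e+05.
Re > 4000 → turbulent. ε/D = 2.4e-06/0.09614 = 2.5e-05; Haaland: 1/√f = -1.8 log₁₀[1.82e-06 + 1.97e-05] = 8.4, so f = 0.01417.

f ≈ 0.01417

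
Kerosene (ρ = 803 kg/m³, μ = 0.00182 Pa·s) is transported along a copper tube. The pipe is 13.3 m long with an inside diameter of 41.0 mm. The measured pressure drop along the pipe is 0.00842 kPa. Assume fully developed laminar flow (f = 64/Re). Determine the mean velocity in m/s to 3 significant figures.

For laminar flow, f = 64/Re with Re = ρVD/μ, so Darcy-Weisbach reduces to ΔP = 32μLV/D². Solving for V: V = ΔP·D²/(32μL) = 8.42·(0.041)²/(32·0.00182·13.3) = 0.01827 m/s.
Check: Re = ρVD/μ = 803·0.01827·0.041/0.00182 = 330.5 < 2300, so the laminar assumption holds.

V ≈ 0.0183 m/s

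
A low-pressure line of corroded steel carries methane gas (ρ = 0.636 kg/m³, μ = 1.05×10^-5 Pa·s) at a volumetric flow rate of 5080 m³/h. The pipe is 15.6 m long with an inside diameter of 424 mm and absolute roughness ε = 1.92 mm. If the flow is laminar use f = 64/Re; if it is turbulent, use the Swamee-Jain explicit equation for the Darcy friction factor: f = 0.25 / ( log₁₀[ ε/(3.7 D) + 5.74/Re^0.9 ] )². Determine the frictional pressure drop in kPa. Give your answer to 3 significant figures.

ΔP ≈ 0.0351 kPa

Q = 5080 m³/h = 5080/3600 = 1.411 m³/s.
Cross-sectional area A = πD²/4 = π(0.424)²/4 = 0.1412 m²; mean velocity V = Q/A = 1.411/0.1412 = 9.994 m/s.
Reynolds number Re = ρVD/μ = 0.636 · 9.994 · 0.424 / 1.05e-05 = 2.567e+05.
Re > 4000 → turbulent. Relative roughness ε/D = 0.00192/0.424 = 0.00453. Swamee-Jain: f = 0.25/(log₁₀[0.00453/3.7 + 5.74/2.567e+05^0.9])² = 0.25/(log₁₀[0.00122 + 7.77e-05])² = 0.25/(-2.886)² = 0.03003.
Darcy-Weisbach: ΔP = f(L/D)(ρV²/2) = 0.03003·(15.6/0.424)·(0.636·9.994²/2) = 0.03003·36.79·31.76 = 35.09 Pa.
ΔP = 35.09 Pa = 0.0351 kPa.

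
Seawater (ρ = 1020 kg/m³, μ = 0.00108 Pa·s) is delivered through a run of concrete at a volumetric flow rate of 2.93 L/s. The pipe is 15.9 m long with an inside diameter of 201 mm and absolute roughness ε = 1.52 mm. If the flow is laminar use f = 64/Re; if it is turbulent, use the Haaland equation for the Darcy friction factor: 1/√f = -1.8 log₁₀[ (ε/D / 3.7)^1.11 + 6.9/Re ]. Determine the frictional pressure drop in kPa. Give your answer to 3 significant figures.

ΔP ≈ 0.0131 kPa

Q = 2.93 L/s = 2.93/1000 = 0.00293 m³/s.
Cross-sectional area A = πD²/4 = π(0.201)²/4 = 0.03173 m²; mean velocity V = Q/A = 0.00293/0.03173 = 0.09234 m/s.
Reynolds number Re = ρVD/μ = 1020 · 0.09234 · 0.201 / 0.00108 = 1.753e+04.
Re > 4000 → turbulent. Relative roughness ε/D = 0.00152/0.201 = 0.00756. Haaland: 1/√f = -1.8 log₁₀[(0.00756/3.7)^1.11 + 6.9/1.753e+04] = -1.8 log₁₀[0.00103 + 0.000394] = 5.122, so f = 0.03812.
Darcy-Weisbach: ΔP = f(L/D)(ρV²/2) = 0.03812·(15.9/0.201)·(1020·0.09234²/2) = 0.03812·79.1·4.349 = 13.11 Pa.
ΔP = 13.11 Pa = 0.0131 kPa.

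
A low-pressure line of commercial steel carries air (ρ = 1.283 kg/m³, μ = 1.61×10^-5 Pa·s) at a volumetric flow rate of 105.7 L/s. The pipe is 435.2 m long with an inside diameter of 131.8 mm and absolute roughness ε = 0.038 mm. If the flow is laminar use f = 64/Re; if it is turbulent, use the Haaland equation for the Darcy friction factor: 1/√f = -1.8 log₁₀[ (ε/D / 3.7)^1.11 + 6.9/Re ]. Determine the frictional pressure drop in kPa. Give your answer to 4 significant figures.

ΔP ≈ 2.516 kPa

Q = 105.7 L/s = 105.7/1000 = 0.1057 m³/s.
Cross-sectional area A = πD²/4 = π(0.1318)²/4 = 0.01364 m²; mean velocity V = Q/A = 0.1057/0.01364 = 7.747 m/s.
Reynolds number Re = ρVD/μ = 1.283 · 7.747 · 0.1318 / 1.61e-05 = 8.137e+04.
Re > 4000 → turbulent. Relative roughness ε/D = 3.8e-05/0.1318 = 0.000288. Haaland: 1/√f = -1.8 log₁₀[(0.000288/3.7)^1.11 + 6.9/8.137e+04] = -1.8 log₁₀[2.75e-05 + 8.48e-05] = 7.109, so f = 0.01979.
Darcy-Weisbach: ΔP = f(L/D)(ρV²/2) = 0.01979·(435.2/0.1318)·(1.283·7.747²/2) = 0.01979·3302·38.5 = 2516 Pa.
ΔP = 2516 Pa = 2.516 kPa.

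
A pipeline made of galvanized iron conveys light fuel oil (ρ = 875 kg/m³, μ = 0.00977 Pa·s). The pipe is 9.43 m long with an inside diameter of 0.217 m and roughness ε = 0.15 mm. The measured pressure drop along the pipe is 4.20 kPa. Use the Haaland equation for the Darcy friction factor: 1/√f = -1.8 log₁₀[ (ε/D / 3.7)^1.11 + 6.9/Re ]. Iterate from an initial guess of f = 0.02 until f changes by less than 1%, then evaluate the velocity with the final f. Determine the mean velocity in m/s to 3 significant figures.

Rearranging Darcy-Weisbach: V = √(2·ΔP·D/(f·L·ρ)). With ε/D = 0.00015/0.217 = 0.000691, iterate starting from f = 0.02:
  f = 0.02 → V = √(2·4200·0.217/(0.02·9.43·875)) = 3.323 m/s; Re = ρVD/μ = 6.459e+04; f → 0.022
  f = 0.022 → V = 3.169 m/s; Re = 6.159e+04; f → 0.02214
Converged (Δf/f < 1%). With the final f = 0.02214: V = √(2·4200·0.217/(0.02214·9.43·875)) = 3.159 m/s.

V ≈ 3.16 m/s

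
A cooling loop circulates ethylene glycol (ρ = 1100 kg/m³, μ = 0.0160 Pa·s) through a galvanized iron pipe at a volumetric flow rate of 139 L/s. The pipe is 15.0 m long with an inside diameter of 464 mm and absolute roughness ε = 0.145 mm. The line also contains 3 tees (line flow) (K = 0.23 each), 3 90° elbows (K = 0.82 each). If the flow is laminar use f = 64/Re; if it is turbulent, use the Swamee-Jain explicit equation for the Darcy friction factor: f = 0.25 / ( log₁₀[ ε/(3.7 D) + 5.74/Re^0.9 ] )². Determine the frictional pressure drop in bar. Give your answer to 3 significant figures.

ΔP ≈ 0.0147 bar

Q = 139 L/s = 139/1000 = 0.139 m³/s.
Cross-sectional area A = πD²/4 = π(0.464)²/4 = 0.1691 m²; mean velocity V = Q/A = 0.139/0.1691 = 0.822 m/s.
Reynolds number Re = ρVD/μ = 1100 · 0.822 · 0.464 / 0.016 = 2.622e+04.
Re > 4000 → turbulent. Relative roughness ε/D = 0.000145/0.464 = 0.000313. Swamee-Jain: f = 0.25/(log₁₀[0.000313/3.7 + 5.74/2.622e+04^0.9])² = 0.25/(log₁₀[8.45e-05 + 0.000605])² = 0.25/(-3.161)² = 0.02502.
Total minor-loss coefficient ΣK = 3·0.23 + 3·0.82 = 3.15.
ΔP = [f·L/D + ΣK]·(ρV²/2) = [0.02502·15/0.464 + 3.15]·(1100·0.822²/2) = [0.8087 + 3.15]·371.7 = 1471 Pa.
ΔP = 1471 Pa = 0.0147 bar.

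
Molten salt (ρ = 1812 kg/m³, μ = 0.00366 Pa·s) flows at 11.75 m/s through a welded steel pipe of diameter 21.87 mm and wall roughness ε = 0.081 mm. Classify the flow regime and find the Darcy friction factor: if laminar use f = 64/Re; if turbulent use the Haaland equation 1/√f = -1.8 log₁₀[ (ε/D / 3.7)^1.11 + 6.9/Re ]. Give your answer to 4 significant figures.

Re = ρVD/μ = 1812·11.75·0.02187/0.00366 = 1.272e+05.
Re > 4000 → turbulent. ε/D = 8.1e-05/0.02187 = 0.0037; Haaland: 1/√f = -1.8 log₁₀[0.000468 + 5.42e-05] = 5.907, so f = 0.02865.

f ≈ 0.02865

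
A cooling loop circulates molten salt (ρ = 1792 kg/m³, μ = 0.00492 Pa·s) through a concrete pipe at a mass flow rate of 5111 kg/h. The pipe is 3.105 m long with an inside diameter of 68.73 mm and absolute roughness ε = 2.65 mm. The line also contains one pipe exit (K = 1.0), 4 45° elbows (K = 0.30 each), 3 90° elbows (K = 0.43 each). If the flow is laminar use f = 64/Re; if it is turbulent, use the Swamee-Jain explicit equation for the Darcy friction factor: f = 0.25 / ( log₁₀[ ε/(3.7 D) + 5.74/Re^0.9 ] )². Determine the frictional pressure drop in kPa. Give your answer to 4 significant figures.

ΔP ≈ 0.2721 kPa

ṁ = 5111 kg/h = 5111/3600 = 1.42 kg/s.
A = πD²/4 = π(0.06873)²/4 = 0.00371 m²; mean velocity V = ṁ/(ρA) = 1.42/(1792 · 0.00371) = 0.2135 m/s.
Reynolds number Re = ρVD/μ = 1792 · 0.2135 · 0.06873 / 0.00492 = 5346.
Re > 4000 → turbulent. Relative roughness ε/D = 0.00265/0.06873 = 0.0386. Swamee-Jain: f = 0.25/(log₁₀[0.0386/3.7 + 5.74/5346^0.9])² = 0.25/(log₁₀[0.0104 + 0.00253])² = 0.25/(-1.888)² = 0.07017.
Total minor-loss coefficient ΣK = 1·1 + 4·0.3 + 3·0.43 = 3.49.
ΔP = [f·L/D + ΣK]·(ρV²/2) = [0.07017·3.105/0.06873 + 3.49]·(1792·0.2135²/2) = [3.17 + 3.49]·40.86 = 272.1 Pa.
ΔP = 272.1 Pa = 0.2721 kPa.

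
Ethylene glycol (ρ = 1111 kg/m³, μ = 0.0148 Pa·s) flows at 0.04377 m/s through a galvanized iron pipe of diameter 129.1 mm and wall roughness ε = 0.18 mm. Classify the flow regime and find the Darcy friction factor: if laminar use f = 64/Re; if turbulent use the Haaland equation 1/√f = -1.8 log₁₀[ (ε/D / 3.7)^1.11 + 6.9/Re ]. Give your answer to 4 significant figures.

f ≈ 0.1509

Re = ρVD/μ = 1111·0.04377·0.1291/0.0148 = 424.2.
Re < 2300 → laminar, so f = 64/Re = 0.1509 (roughness is irrelevant in laminar flow).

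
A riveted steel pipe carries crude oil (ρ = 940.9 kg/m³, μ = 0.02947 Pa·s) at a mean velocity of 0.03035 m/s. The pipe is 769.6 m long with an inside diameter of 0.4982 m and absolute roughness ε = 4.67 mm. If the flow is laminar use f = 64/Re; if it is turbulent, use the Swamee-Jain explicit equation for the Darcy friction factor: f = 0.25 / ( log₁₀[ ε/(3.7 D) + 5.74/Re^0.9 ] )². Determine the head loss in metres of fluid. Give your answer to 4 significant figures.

Reynolds number Re = ρVD/μ = 940.9 · 0.03035 · 0.4982 / 0.0295 = 482.8.
Re < 2300 → laminar flow, so f = 64/Re = 64/482.8 = 0.1326 (the turbulent correlation is not needed).
Darcy-Weisbach: ΔP = f(L/D)(ρV²/2) = 0.1326·(769.6/0.4982)·(940.9·0.03035²/2) = 0.1326·1545·0.4333 = 88.75 Pa.
Head loss h_f = ΔP/(ρg) = 88.75/(940.9·9.81) = 0.009615 m.

h_f ≈ 0.009615 m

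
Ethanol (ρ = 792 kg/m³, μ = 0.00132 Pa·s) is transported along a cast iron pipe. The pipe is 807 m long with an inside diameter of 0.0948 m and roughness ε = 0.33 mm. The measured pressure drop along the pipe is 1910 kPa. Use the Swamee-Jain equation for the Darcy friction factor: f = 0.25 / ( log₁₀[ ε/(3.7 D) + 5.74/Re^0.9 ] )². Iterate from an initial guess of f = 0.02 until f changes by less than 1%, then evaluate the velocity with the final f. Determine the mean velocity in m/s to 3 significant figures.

V ≈ 4.50 m/s

Rearranging Darcy-Weisbach: V = √(2·ΔP·D/(f·L·ρ)). With ε/D = 0.00033/0.0948 = 0.00348, iterate starting from f = 0.02:
  f = 0.02 → V = √(2·1.91e+06·0.0948/(0.02·807·792)) = 5.323 m/s; Re = ρVD/μ = 3.027e+05; f → 0.02784
  f = 0.02784 → V = 4.511 m/s; Re = 2.566e+05; f → 0.02793
Converged (Δf/f < 1%). With the final f = 0.02793: V = √(2·1.91e+06·0.0948/(0.02793·807·792)) = 4.504 m/s.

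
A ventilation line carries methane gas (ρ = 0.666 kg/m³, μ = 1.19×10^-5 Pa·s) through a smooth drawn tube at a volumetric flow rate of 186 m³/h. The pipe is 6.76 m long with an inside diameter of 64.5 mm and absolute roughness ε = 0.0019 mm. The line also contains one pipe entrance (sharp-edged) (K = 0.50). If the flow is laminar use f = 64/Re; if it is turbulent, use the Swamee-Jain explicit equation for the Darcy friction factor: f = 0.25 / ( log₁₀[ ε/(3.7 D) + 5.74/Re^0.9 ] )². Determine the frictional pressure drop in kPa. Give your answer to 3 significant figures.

Q = 186 m³/h = 186/3600 = 0.05167 m³/s.
Cross-sectional area A = πD²/4 = π(0.0645)²/4 = 0.003267 m²; mean velocity V = Q/A = 0.05167/0.003267 = 15.81 m/s.
Reynolds number Re = ρVD/μ = 0.666 · 15.81 · 0.0645 / 1.19e-05 = 5.708e+04.
Re > 4000 → turbulent. Relative roughness ε/D = 1.9e-06/0.0645 = 2.95e-05. Swamee-Jain: f = 0.25/(log₁₀[2.95e-05/3.7 + 5.74/5.708e+04^0.9])² = 0.25/(log₁₀[7.96e-06 + 0.000301])² = 0.25/(-3.511)² = 0.02029.
Total minor-loss coefficient ΣK = 1·0.5 = 0.5.
ΔP = [f·L/D + ΣK]·(ρV²/2) = [0.02029·6.76/0.0645 + 0.5]·(0.666·15.81²/2) = [2.126 + 0.5]·83.26 = 218.6 Pa.
ΔP = 218.6 Pa = 0.219 kPa.

ΔP ≈ 0.219 kPa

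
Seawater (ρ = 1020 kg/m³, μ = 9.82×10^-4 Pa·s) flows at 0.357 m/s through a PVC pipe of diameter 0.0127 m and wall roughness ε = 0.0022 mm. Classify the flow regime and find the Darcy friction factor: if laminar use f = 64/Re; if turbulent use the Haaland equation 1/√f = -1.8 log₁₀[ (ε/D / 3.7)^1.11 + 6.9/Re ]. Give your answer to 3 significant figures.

f ≈ 0.0386

Re = ρVD/μ = 1020·0.357·0.0127/0.000982 = 4709.
Re > 4000 → turbulent. ε/D = 2.2e-06/0.0127 = 0.000173; Haaland: 1/√f = -1.8 log₁₀[1.56e-05 + 0.00147] = 5.093, so f = 0.03855.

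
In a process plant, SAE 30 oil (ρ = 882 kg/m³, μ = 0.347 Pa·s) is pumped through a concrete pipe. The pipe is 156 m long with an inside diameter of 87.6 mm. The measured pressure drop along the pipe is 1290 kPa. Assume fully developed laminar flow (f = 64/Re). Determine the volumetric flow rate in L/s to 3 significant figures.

For laminar flow, f = 64/Re with Re = ρVD/μ, so Darcy-Weisbach reduces to ΔP = 32μLV/D². Solving for V: V = ΔP·D²/(32μL) = 1.29e+06·(0.0876)²/(32·0.347·156) = 5.715 m/s.
Check: Re = ρVD/μ = 882·5.715·0.0876/0.347 = 1272 < 2300, so the laminar assumption holds.
Q = V·A = 5.715·(π/4·0.0876²) = 0.03444 m³/s = 34.4 L/s.

Q ≈ 34.4 L/s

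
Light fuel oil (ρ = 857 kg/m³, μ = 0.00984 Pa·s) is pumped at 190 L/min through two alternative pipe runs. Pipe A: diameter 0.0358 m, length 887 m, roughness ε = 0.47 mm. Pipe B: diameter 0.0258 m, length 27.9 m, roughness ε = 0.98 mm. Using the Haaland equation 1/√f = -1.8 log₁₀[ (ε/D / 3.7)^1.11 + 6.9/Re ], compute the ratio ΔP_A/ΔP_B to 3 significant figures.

ΔP_A/ΔP_B ≈ 4.37

Pipe A: V = Q/A = 0.003167/0.001007 = 3.146 m/s; Re = 9809; ε/D = 0.0131; Haaland → f = 0.04625; ΔP_A = f(L/D)(ρV²/2) = 4.86e+06 Pa.
Pipe B: V = Q/A = 0.003167/0.0005228 = 6.057 m/s; Re = 1.361e+04; ε/D = 0.038; Haaland → f = 0.06535; ΔP_B = f(L/D)(ρV²/2) = 1.111e+06 Pa.
ΔP_A/ΔP_B = 4.86e+06/1.111e+06 = 4.37.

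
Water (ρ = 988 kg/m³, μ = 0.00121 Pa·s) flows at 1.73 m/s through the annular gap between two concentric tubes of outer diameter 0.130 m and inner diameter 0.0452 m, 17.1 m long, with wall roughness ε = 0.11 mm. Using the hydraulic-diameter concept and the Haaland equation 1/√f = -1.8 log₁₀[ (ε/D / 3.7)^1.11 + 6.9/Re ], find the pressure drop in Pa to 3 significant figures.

Hydraulic diameter D_h = 4A/P = D_o - D_i = 0.13 - 0.0452 = 0.0848 m.
Re = ρVD_h/μ = 988·1.73·0.0848/0.00121 = 1.198e+05.
ε/D_h = 0.00011/0.0848 = 0.0013; Haaland gives 1/√f = -1.8 log₁₀[0.000146+5.76e-05] = 6.644, so f = 0.02266.
ΔP = f(L/D_h)(ρV²/2) = 0.02266·17.1/0.0848·1478 = 6755 Pa.

ΔP ≈ 6750 Pa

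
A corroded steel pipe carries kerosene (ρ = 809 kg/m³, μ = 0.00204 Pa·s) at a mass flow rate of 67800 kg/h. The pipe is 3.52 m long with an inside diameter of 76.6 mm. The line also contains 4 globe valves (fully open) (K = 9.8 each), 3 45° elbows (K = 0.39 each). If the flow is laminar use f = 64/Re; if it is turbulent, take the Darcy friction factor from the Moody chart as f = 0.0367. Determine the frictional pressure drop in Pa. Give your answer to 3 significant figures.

ṁ = 67800 kg/h = 67800/3600 = 18.83 kg/s.
A = πD²/4 = π(0.0766)²/4 = 0.004608 m²; mean velocity V = ṁ/(ρA) = 18.83/(809 · 0.004608) = 5.052 m/s.
Reynolds number Re = ρVD/μ = 809 · 5.052 · 0.0766 / 0.00204 = 1.535e+05.
Re > 4000 → turbulent; use the Moody-chart value f = 0.0367.
Total minor-loss coefficient ΣK = 4·9.8 + 3·0.39 = 40.4.
ΔP = [f·L/D + ΣK]·(ρV²/2) = [0.0367·3.52/0.0766 + 40.4]·(809·5.052²/2) = [1.686 + 40.4]·1.032e+04 = 4.341e+05 Pa.

ΔP ≈ 434000 Pa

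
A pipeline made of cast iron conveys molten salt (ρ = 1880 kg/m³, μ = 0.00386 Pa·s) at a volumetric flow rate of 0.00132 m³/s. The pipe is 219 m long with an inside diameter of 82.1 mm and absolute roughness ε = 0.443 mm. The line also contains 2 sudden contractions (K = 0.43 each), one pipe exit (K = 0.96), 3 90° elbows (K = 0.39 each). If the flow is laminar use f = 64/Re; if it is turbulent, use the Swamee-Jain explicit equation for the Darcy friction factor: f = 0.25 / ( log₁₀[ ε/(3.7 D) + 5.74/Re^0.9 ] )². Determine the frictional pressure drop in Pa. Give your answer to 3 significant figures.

Cross-sectional area A = πD²/4 = π(0.0821)²/4 = 0.005294 m²; mean velocity V = Q/A = 0.00132/0.005294 = 0.2493 m/s.
Reynolds number Re = ρVD/μ = 1880 · 0.2493 · 0.0821 / 0.00386 = 9970.
Re > 4000 → turbulent. Relative roughness ε/D = 0.000443/0.0821 = 0.0054. Swamee-Jain: f = 0.25/(log₁₀[0.0054/3.7 + 5.74/9970^0.9])² = 0.25/(log₁₀[0.00146 + 0.00145])² = 0.25/(-2.537)² = 0.03884.
Total minor-loss coefficient ΣK = 2·0.43 + 1·0.96 + 3·0.39 = 2.99.
ΔP = [f·L/D + ΣK]·(ρV²/2) = [0.03884·219/0.0821 + 2.99]·(1880·0.2493²/2) = [103.6 + 2.99]·58.44 = 6230 Pa.

ΔP ≈ 6230 Pa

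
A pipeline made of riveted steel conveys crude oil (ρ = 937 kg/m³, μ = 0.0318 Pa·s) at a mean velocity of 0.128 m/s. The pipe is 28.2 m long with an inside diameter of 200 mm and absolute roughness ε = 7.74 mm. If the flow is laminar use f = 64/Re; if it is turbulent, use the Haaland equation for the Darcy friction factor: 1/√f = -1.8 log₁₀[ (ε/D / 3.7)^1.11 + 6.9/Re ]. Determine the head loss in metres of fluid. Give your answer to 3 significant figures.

h_f ≈ 0.00999 m

Reynolds number Re = ρVD/μ = 937 · 0.128 · 0.2 / 0.0318 = 754.3.
Re < 2300 → laminar flow, so f = 64/Re = 64/754.3 = 0.08485 (the turbulent correlation is not needed).
Darcy-Weisbach: ΔP = f(L/D)(ρV²/2) = 0.08485·(28.2/0.2)·(937·0.128²/2) = 0.08485·141·7.676 = 91.83 Pa.
Head loss h_f = ΔP/(ρg) = 91.83/(937·9.81) = 0.00999 m.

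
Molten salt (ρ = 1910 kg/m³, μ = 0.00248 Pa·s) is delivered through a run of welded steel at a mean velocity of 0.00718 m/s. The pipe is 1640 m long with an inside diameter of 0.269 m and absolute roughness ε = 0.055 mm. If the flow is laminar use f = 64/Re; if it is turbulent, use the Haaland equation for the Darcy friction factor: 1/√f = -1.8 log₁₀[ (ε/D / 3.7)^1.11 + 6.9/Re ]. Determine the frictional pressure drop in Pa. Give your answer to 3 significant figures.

ΔP ≈ 12.9 Pa

Reynolds number Re = ρVD/μ = 1910 · 0.00718 · 0.269 / 0.00248 = 1488.
Re < 2300 → laminar flow, so f = 64/Re = 64/1488 = 0.04303 (the turbulent correlation is not needed).
Darcy-Weisbach: ΔP = f(L/D)(ρV²/2) = 0.04303·(1640/0.269)·(1910·0.00718²/2) = 0.04303·6097·0.04923 = 12.91 Pa.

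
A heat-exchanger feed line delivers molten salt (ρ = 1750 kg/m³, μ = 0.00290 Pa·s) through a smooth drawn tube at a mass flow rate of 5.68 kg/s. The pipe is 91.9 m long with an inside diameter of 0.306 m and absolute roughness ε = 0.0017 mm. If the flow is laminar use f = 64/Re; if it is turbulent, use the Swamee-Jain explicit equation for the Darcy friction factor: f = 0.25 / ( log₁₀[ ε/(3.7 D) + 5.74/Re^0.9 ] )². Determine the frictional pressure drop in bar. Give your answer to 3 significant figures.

ΔP ≈ 1.68×10^-4 bar

A = πD²/4 = π(0.306)²/4 = 0.07354 m²; mean velocity V = ṁ/(ρA) = 5.68/(1750 · 0.07354) = 0.04413 m/s.
Reynolds number Re = ρVD/μ = 1750 · 0.04413 · 0.306 / 0.0029 = 8150.
Re > 4000 → turbulent. Relative roughness ε/D = 1.7e-06/0.306 = 5.56e-06. Swamee-Jain: f = 0.25/(log₁₀[5.56e-06/3.7 + 5.74/8150^0.9])² = 0.25/(log₁₀[1.5e-06 + 0.00173])² = 0.25/(-2.761)² = 0.0328.
Darcy-Weisbach: ΔP = f(L/D)(ρV²/2) = 0.0328·(91.9/0.306)·(1750·0.04413²/2) = 0.0328·300.3·1.704 = 16.79 Pa.
ΔP = 16.79 Pa = 1.68×10^-4 bar.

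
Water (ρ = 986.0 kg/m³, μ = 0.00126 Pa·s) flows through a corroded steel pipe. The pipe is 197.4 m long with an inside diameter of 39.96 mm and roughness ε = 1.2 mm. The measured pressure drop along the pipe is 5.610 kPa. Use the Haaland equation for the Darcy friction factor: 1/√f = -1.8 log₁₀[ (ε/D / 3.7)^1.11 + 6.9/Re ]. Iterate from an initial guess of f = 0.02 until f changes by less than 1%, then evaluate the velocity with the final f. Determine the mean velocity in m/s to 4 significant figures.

V ≈ 0.1924 m/s

Rearranging Darcy-Weisbach: V = √(2·ΔP·D/(f·L·ρ)). With ε/D = 0.0012/0.03996 = 0.03, iterate starting from f = 0.02:
  f = 0.02 → V = √(2·5610·0.03996/(0.02·197.4·986)) = 0.3394 m/s; Re = ρVD/μ = 1.061e+04; f → 0.06015
  f = 0.06015 → V = 0.1957 m/s; Re = 6119; f → 0.06214
  f = 0.06214 → V = 0.1925 m/s; Re = 6021; f → 0.06222
Converged (Δf/f < 1%). With the final f = 0.06222: V = √(2·5610·0.03996/(0.06222·197.4·986)) = 0.1924 m/s.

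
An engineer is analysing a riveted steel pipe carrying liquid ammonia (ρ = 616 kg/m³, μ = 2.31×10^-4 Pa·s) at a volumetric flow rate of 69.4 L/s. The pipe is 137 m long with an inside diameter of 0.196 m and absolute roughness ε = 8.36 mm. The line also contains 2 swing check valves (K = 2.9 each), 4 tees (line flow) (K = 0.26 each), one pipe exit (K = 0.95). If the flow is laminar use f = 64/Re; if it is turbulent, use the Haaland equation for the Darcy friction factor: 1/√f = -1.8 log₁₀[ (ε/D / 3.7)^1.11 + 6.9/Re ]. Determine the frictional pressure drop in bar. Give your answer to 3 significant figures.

ΔP ≈ 0.887 bar

Q = 69.4 L/s = 69.4/1000 = 0.0694 m³/s.
Cross-sectional area A = πD²/4 = π(0.196)²/4 = 0.03017 m²; mean velocity V = Q/A = 0.0694/0.03017 = 2.3 m/s.
Reynolds number Re = ρVD/μ = 616 · 2.3 · 0.196 / 0.000231 = 1.202e+06.
Re > 4000 → turbulent. Relative roughness ε/D = 0.00836/0.196 = 0.0427. Haaland: 1/√f = -1.8 log₁₀[(0.0427/3.7)^1.11 + 6.9/1.202e+06] = -1.8 log₁₀[0.00706 + 5.74e-06] = 3.872, so f = 0.0667.
Total minor-loss coefficient ΣK = 2·2.9 + 4·0.26 + 1·0.95 = 7.79.
ΔP = [f·L/D + ΣK]·(ρV²/2) = [0.0667·137/0.196 + 7.79]·(616·2.3²/2) = [46.62 + 7.79]·1630 = 8.867e+04 Pa.
ΔP = 8.867e+04 Pa = 0.887 bar.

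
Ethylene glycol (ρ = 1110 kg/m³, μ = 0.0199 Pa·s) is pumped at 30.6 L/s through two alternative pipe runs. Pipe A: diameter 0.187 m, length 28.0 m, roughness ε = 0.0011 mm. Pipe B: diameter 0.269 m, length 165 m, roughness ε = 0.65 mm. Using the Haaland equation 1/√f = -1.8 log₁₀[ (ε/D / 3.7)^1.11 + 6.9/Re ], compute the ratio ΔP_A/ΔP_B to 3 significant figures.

Pipe A: V = Q/A = 0.0306/0.02746 = 1.114 m/s; Re = 1.162e+04; ε/D = 5.88e-06; Haaland → f = 0.02965; ΔP_A = f(L/D)(ρV²/2) = 3059 Pa.
Pipe B: V = Q/A = 0.0306/0.05683 = 0.5384 m/s; Re = 8079; ε/D = 0.00242; Haaland → f = 0.03568; ΔP_B = f(L/D)(ρV²/2) = 3522 Pa.
ΔP_A/ΔP_B = 3059/3522 = 0.869.

ΔP_A/ΔP_B ≈ 0.869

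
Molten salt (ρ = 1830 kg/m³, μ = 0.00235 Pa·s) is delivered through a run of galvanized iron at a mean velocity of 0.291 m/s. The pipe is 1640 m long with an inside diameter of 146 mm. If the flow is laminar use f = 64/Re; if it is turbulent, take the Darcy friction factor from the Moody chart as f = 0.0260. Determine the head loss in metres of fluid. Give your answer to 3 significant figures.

Reynolds number Re = ρVD/μ = 1830 · 0.291 · 0.146 / 0.00235 = 3.308e+04.
Re > 4000 → turbulent; use the Moody-chart value f = 0.0260.
Darcy-Weisbach: ΔP = f(L/D)(ρV²/2) = 0.026·(1640/0.146)·(1830·0.291²/2) = 0.026·1.123e+04·77.48 = 2.263e+04 Pa.
Head loss h_f = ΔP/(ρg) = 2.263e+04/(1830·9.81) = 1.26 m.

h_f ≈ 1.26 m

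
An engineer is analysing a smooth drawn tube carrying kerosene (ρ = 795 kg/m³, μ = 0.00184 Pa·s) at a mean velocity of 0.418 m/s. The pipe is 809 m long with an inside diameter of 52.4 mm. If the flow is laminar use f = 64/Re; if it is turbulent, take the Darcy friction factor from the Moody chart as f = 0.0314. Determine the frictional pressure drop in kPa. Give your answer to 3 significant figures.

ΔP ≈ 33.7 kPa

Reynolds number Re = ρVD/μ = 795 · 0.418 · 0.0524 / 0.00184 = 9464.
Re > 4000 → turbulent; use the Moody-chart value f = 0.0314.
Darcy-Weisbach: ΔP = f(L/D)(ρV²/2) = 0.0314·(809/0.0524)·(795·0.418²/2) = 0.0314·1.544e+04·69.45 = 3.367e+04 Pa.
ΔP = 3.367e+04 Pa = 33.7 kPa.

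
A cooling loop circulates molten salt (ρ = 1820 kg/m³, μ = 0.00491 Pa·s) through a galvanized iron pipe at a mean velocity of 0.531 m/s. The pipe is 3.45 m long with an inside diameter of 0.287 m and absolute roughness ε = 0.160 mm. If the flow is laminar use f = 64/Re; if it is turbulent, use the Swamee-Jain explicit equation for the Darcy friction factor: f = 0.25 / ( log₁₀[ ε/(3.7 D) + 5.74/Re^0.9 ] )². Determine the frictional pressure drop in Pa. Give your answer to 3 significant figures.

Reynolds number Re = ρVD/μ = 1820 · 0.531 · 0.287 / 0.00491 = 5.649e+04.
Re > 4000 → turbulent. Relative roughness ε/D = 0.00016/0.287 = 0.000557. Swamee-Jain: f = 0.25/(log₁₀[0.000557/3.7 + 5.74/5.649e+04^0.9])² = 0.25/(log₁₀[0.000151 + 0.000303])² = 0.25/(-3.343)² = 0.02237.
Darcy-Weisbach: ΔP = f(L/D)(ρV²/2) = 0.02237·(3.45/0.287)·(1820·0.531²/2) = 0.02237·12.02·256.6 = 69.01 Pa.

ΔP ≈ 69.0 Pa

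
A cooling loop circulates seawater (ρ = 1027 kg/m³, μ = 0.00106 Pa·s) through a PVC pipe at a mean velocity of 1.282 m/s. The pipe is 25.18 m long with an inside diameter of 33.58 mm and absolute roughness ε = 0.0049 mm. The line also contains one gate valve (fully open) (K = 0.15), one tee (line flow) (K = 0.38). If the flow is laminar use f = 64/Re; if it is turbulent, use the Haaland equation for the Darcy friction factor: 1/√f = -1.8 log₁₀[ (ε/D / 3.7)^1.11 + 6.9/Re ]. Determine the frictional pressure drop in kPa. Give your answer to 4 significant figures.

ΔP ≈ 14.35 kPa

Reynolds number Re = ρVD/μ = 1027 · 1.282 · 0.03358 / 0.00106 = 4.171e+04.
Re > 4000 → turbulent. Relative roughness ε/D = 4.9e-06/0.03358 = 0.000146. Haaland: 1/√f = -1.8 log₁₀[(0.000146/3.7)^1.11 + 6.9/4.171e+04] = -1.8 log₁₀[1.29e-05 + 0.000165] = 6.748, so f = 0.02196.
Total minor-loss coefficient ΣK = 1·0.15 + 1·0.38 = 0.53.
ΔP = [f·L/D + ΣK]·(ρV²/2) = [0.02196·25.18/0.03358 + 0.53]·(1027·1.282²/2) = [16.47 + 0.53]·843.9 = 1.435e+04 Pa.
ΔP = 1.435e+04 Pa = 14.35 kPa.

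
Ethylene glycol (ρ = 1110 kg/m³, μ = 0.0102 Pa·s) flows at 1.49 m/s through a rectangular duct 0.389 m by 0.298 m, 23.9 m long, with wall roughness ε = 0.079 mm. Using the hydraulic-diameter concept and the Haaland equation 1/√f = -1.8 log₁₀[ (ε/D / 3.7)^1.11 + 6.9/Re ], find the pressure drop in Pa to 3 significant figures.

Hydraulic diameter D_h = 4A/P = 4·(0.389·0.298)/(2·(0.389+0.298)) = 0.4637/1.374 = 0.3375 m.
Re = ρVD_h/μ = 1110·1.49·0.3375/0.0102 = 5.472e+04.
ε/D_h = 7.9e-05/0.3375 = 0.000234; Haaland gives 1/√f = -1.8 log₁₀[2.18e-05+0.000126] = 6.894, so f = 0.02104.
ΔP = f(L/D_h)(ρV²/2) = 0.02104·23.9/0.3375·1232 = 1836 Pa.

ΔP ≈ 1840 Pa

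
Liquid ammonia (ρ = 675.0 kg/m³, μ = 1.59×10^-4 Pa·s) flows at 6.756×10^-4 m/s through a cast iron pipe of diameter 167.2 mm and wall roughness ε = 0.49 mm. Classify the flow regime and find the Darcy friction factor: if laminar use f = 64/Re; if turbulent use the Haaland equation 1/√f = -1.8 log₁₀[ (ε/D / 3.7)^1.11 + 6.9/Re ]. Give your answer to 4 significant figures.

Re = ρVD/μ = 675·0.0006756·0.1672/0.000159 = 479.5.
Re < 2300 → laminar, so f = 64/Re = 0.1335 (roughness is irrelevant in laminar flow).

f ≈ 0.1335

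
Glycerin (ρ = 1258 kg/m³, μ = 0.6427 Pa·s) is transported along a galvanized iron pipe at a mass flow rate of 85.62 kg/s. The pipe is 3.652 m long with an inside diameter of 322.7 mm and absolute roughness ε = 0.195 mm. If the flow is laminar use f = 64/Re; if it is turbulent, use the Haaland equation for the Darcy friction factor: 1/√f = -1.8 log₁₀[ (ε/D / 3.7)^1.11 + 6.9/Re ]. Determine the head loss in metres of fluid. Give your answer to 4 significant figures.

h_f ≈ 0.04863 m

A = πD²/4 = π(0.3227)²/4 = 0.08179 m²; mean velocity V = ṁ/(ρA) = 85.62/(1258 · 0.08179) = 0.8322 m/s.
Reynolds number Re = ρVD/μ = 1258 · 0.8322 · 0.3227 / 0.643 = 525.6.
Re < 2300 → laminar flow, so f = 64/Re = 64/525.6 = 0.1218 (the turbulent correlation is not needed).
Darcy-Weisbach: ΔP = f(L/D)(ρV²/2) = 0.1218·(3.652/0.3227)·(1258·0.8322²/2) = 0.1218·11.32·435.6 = 600.2 Pa.
Head loss h_f = ΔP/(ρg) = 600.2/(1258·9.81) = 0.04863 m.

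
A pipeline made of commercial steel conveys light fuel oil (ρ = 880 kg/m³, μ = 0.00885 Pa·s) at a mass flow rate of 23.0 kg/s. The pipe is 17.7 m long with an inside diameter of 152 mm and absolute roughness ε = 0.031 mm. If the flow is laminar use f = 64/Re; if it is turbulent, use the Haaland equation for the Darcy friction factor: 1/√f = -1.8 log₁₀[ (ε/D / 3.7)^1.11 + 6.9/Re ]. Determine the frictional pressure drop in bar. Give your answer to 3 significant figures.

A = πD²/4 = π(0.152)²/4 = 0.01815 m²; mean velocity V = ṁ/(ρA) = 23/(880 · 0.01815) = 1.44 m/s.
Reynolds number Re = ρVD/μ = 880 · 1.44 · 0.152 / 0.00885 = 2.177e+04.
Re > 4000 → turbulent. Relative roughness ε/D = 3.1e-05/0.152 = 0.000204. Haaland: 1/√f = -1.8 log₁₀[(0.000204/3.7)^1.11 + 6.9/2.177e+04] = -1.8 log₁₀[1.87e-05 + 0.000317] = 6.253, so f = 0.02557.
Darcy-Weisbach: ΔP = f(L/D)(ρV²/2) = 0.02557·(17.7/0.152)·(880·1.44²/2) = 0.02557·116.4·912.8 = 2718 Pa.
ΔP = 2718 Pa = 0.0272 bar.

ΔP ≈ 0.0272 bar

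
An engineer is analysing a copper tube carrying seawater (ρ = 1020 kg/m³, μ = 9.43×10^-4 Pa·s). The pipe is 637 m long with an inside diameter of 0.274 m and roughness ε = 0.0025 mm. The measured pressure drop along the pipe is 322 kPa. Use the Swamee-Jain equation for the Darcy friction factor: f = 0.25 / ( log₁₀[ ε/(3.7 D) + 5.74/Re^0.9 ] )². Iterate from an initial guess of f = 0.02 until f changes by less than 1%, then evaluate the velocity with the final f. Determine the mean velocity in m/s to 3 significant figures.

Rearranging Darcy-Weisbach: V = √(2·ΔP·D/(f·L·ρ)). With ε/D = 2.5e-06/0.274 = 9.12e-06, iterate starting from f = 0.02:
  f = 0.02 → V = √(2·3.22e+05·0.274/(0.02·637·1020)) = 3.685 m/s; Re = ρVD/μ = 1.092e+06; f → 0.01167
  f = 0.01167 → V = 4.823 m/s; Re = 1.429e+06; f → 0.01122
  f = 0.01122 → V = 4.92 m/s; Re = 1.458e+06; f → 0.01119
Converged (Δf/f < 1%). With the final f = 0.01119: V = √(2·3.22e+05·0.274/(0.01119·637·1020)) = 4.927 m/s.

V ≈ 4.93 m/s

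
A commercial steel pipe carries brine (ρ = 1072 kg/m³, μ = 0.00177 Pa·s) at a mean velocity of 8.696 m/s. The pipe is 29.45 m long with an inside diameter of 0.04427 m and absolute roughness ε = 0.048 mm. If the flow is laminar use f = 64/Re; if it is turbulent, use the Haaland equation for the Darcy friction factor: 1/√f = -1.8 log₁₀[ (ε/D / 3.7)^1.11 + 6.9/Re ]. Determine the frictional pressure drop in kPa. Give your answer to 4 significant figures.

Reynolds number Re = ρVD/μ = 1072 · 8.696 · 0.04427 / 0.00177 = 2.332e+05.
Re > 4000 → turbulent. Relative roughness ε/D = 4.8e-05/0.04427 = 0.00108. Haaland: 1/√f = -1.8 log₁₀[(0.00108/3.7)^1.11 + 6.9/2.332e+05] = -1.8 log₁₀[0.00012 + 2.96e-05] = 6.886, so f = 0.02109.
Darcy-Weisbach: ΔP = f(L/D)(ρV²/2) = 0.02109·(29.45/0.04427)·(1072·8.696²/2) = 0.02109·665.2·4.053e+04 = 5.686e+05 Pa.
ΔP = 5.686e+05 Pa = 568.6 kPa.

ΔP ≈ 568.6 kPa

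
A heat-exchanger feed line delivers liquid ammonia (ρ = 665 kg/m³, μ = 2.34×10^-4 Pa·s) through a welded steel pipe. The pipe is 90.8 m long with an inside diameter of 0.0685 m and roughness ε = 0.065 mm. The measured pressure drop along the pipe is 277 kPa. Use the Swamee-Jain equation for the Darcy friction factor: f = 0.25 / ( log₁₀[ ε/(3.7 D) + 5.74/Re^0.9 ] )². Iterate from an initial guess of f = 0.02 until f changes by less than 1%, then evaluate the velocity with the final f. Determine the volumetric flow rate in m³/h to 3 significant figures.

Rearranging Darcy-Weisbach: V = √(2·ΔP·D/(f·L·ρ)). With ε/D = 6.5e-05/0.0685 = 0.000949, iterate starting from f = 0.02:
  f = 0.02 → V = √(2·2.77e+05·0.0685/(0.02·90.8·665)) = 5.606 m/s; Re = ρVD/μ = 1.091e+06; f → 0.01976
  f = 0.01976 → V = 5.639 m/s; Re = 1.098e+06; f → 0.01976
Converged (Δf/f < 1%). With the final f = 0.01976: V = √(2·2.77e+05·0.0685/(0.01976·90.8·665)) = 5.639 m/s.
Q = V·A = 5.639·(π/4·0.0685²) = 0.02078 m³/s = 74.8 m³/h.

Q ≈ 74.8 m³/h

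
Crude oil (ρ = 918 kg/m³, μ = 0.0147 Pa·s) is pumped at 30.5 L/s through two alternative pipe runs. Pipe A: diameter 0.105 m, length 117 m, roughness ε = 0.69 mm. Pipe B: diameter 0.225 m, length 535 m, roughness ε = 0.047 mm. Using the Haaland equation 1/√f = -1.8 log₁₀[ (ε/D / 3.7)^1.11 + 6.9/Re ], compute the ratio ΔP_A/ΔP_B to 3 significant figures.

ΔP_A/ΔP_B ≈ 11.7

Pipe A: V = Q/A = 0.0305/0.008659 = 3.522 m/s; Re = 2.31e+04; ε/D = 0.00657; Haaland → f = 0.03603; ΔP_A = f(L/D)(ρV²/2) = 2.286e+05 Pa.
Pipe B: V = Q/A = 0.0305/0.03976 = 0.7671 m/s; Re = 1.078e+04; ε/D = 0.000209; Haaland → f = 0.03051; ΔP_B = f(L/D)(ρV²/2) = 1.959e+04 Pa.
ΔP_A/ΔP_B = 2.286e+05/1.959e+04 = 11.7.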